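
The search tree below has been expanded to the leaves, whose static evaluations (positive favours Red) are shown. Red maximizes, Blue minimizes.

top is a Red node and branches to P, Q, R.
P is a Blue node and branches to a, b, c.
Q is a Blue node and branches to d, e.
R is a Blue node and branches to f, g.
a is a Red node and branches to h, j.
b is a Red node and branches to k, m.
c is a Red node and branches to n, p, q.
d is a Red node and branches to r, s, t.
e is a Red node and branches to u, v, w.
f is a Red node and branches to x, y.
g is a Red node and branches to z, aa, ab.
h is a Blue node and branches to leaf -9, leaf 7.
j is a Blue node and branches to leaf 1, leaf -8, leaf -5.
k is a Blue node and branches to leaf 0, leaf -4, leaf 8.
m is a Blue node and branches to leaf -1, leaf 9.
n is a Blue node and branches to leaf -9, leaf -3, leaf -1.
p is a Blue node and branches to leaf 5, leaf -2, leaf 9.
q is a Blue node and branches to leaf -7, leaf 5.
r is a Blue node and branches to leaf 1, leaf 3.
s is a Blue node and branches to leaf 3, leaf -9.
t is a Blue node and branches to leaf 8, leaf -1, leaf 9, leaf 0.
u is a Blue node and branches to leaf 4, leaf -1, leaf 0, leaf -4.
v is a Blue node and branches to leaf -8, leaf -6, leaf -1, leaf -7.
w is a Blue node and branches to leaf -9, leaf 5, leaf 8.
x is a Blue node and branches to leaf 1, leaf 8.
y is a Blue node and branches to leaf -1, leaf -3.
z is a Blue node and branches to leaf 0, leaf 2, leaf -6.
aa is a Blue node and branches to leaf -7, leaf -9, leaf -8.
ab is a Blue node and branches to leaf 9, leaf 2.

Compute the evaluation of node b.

k (Blue): min(0, -4, 8) = -4
m (Blue): min(-1, 9) = -1
b (Red): max(-4, -1) = -1

-1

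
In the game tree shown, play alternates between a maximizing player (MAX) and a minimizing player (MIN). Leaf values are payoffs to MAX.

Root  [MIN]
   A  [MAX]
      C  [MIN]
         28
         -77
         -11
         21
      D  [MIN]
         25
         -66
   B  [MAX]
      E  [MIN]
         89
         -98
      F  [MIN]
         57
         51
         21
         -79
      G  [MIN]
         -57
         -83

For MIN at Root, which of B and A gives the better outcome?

E (MIN): min(89, -98) = -98
F (MIN): min(57, 51, 21, -79) = -79
G (MIN): min(-57, -83) = -83
B (MAX): max(-98, -79, -83) = -79
C (MIN): min(28, -77, -11, 21) = -77
D (MIN): min(25, -66) = -66
A (MAX): max(-77, -66) = -66
MIN prefers the lower value; B=-79, A=-66. B is better since -79 < -66.

B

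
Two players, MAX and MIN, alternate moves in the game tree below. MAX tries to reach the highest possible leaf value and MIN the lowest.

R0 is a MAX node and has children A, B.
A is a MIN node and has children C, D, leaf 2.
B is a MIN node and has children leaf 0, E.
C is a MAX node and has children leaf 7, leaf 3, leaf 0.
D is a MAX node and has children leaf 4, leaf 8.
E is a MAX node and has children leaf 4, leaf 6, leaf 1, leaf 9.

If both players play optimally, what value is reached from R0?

C (MAX): max(7, 3, 0) = 7
D (MAX): max(4, 8) = 8
A (MIN): min(7, 8, 2) = 2
E (MAX): max(4, 6, 1, 9) = 9
B (MIN): min(0, 9) = 0
R0 (MAX): max(2, 0) = 2

2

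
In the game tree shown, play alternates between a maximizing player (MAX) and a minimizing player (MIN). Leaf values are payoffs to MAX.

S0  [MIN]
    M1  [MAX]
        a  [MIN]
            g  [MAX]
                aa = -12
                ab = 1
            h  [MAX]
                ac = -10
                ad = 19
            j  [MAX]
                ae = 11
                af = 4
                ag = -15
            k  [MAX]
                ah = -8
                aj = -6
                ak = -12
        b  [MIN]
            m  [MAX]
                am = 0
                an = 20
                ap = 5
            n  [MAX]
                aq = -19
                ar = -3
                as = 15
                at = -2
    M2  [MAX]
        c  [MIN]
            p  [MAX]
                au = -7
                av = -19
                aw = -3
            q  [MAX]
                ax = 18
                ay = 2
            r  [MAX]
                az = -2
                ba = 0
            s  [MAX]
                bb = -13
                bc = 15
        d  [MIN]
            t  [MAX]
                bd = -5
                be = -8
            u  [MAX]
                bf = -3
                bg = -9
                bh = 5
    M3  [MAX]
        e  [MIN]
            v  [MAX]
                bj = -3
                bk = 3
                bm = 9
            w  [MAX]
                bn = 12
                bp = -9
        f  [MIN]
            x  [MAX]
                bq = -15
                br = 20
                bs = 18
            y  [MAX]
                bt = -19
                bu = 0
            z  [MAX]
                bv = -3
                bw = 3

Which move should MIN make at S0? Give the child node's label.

g (MAX): max(-12, 1) = 1
h (MAX): max(-10, 19) = 19
j (MAX): max(11, 4, -15) = 11
k (MAX): max(-8, -6, -12) = -6
a (MIN): min(1, 19, 11, -6) = -6
m (MAX): max(0, 20, 5) = 20
n (MAX): max(-19, -3, 15, -2) = 15
b (MIN): min(20, 15) = 15
M1 (MAX): max(-6, 15) = 15
p (MAX): max(-7, -19, -3) = -3
q (MAX): max(18, 2) = 18
r (MAX): max(-2, 0) = 0
s (MAX): max(-13, 15) = 15
c (MIN): min(-3, 18, 0, 15) = -3
t (MAX): max(-5, -8) = -5
u (MAX): max(-3, -9, 5) = 5
d (MIN): min(-5, 5) = -5
M2 (MAX): max(-3, -5) = -3
v (MAX): max(-3, 3, 9) = 9
w (MAX): max(12, -9) = 12
e (MIN): min(9, 12) = 9
x (MAX): max(-15, 20, 18) = 20
y (MAX): max(-19, 0) = 0
z (MAX): max(-3, 3) = 3
f (MIN): min(20, 0, 3) = 0
M3 (MAX): max(9, 0) = 9
S0 (MIN): min(15, -3, 9) = -3
MIN at S0 wants the lowest of {M1=15, M2=-3, M3=9}, so chooses M2.

M2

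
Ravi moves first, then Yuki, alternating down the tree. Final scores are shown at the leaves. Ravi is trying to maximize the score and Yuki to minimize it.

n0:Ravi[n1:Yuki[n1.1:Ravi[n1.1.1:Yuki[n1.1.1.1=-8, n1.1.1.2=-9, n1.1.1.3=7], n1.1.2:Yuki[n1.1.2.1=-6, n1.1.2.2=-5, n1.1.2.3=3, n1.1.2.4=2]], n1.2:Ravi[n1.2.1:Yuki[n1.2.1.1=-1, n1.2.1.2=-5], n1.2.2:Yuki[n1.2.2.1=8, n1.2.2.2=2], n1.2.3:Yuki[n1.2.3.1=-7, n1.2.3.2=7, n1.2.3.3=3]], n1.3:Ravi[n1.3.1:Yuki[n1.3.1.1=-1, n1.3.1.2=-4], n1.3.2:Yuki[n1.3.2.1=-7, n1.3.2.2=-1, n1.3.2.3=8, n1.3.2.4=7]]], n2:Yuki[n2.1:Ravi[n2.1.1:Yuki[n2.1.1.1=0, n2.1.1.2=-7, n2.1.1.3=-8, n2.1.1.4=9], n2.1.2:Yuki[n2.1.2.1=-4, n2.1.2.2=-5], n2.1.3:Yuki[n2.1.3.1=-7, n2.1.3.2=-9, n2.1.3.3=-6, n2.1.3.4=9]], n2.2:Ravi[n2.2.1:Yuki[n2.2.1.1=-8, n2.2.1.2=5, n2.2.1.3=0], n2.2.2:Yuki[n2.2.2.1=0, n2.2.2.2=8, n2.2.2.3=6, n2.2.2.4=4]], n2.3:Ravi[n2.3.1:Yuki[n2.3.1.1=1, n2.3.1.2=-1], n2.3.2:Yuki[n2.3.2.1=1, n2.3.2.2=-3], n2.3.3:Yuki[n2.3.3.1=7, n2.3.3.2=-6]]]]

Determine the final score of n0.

n1.1.1 (Yuki): min(-8, -9, 7) = -9
n1.1.2 (Yuki): min(-6, -5, 3, 2) = -6
n1.1 (Ravi): max(-9, -6) = -6
n1.2.1 (Yuki): min(-1, -5) = -5
n1.2.2 (Yuki): min(8, 2) = 2
n1.2.3 (Yuki): min(-7, 7, 3) = -7
n1.2 (Ravi): max(-5, 2, -7) = 2
n1.3.1 (Yuki): min(-1, -4) = -4
n1.3.2 (Yuki): min(-7, -1, 8, 7) = -7
n1.3 (Ravi): max(-4, -7) = -4
n1 (Yuki): min(-6, 2, -4) = -6
n2.1.1 (Yuki): min(0, -7, -8, 9) = -8
n2.1.2 (Yuki): min(-4, -5) = -5
n2.1.3 (Yuki): min(-7, -9, -6, 9) = -9
n2.1 (Ravi): max(-8, -5, -9) = -5
n2.2.1 (Yuki): min(-8, 5, 0) = -8
n2.2.2 (Yuki): min(0, 8, 6, 4) = 0
n2.2 (Ravi): max(-8, 0) = 0
n2.3.1 (Yuki): min(1, -1) = -1
n2.3.2 (Yuki): min(1, -3) = -3
n2.3.3 (Yuki): min(7, -6) = -6
n2.3 (Ravi): max(-1, -3, -6) = -1
n2 (Yuki): min(-5, 0, -1) = -5
n0 (Ravi): max(-6, -5) = -5

-5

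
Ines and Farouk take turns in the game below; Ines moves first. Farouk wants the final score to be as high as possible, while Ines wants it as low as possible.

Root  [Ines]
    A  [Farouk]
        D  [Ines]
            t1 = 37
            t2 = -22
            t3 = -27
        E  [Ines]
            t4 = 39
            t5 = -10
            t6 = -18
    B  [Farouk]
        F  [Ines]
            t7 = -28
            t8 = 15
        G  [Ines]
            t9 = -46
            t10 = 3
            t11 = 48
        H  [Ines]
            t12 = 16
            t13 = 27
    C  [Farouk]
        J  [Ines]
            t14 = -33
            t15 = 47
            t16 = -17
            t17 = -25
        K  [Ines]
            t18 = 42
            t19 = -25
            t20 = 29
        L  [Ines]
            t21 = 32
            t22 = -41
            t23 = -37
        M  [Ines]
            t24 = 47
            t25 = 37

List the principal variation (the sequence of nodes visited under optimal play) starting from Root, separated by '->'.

D (Ines): min(37, -22, -27) = -27
E (Ines): min(39, -10, -18) = -18
A (Farouk): max(-27, -18) = -18
F (Ines): min(-28, 15) = -28
G (Ines): min(-46, 3, 48) = -46
H (Ines): min(16, 27) = 16
B (Farouk): max(-28, -46, 16) = 16
J (Ines): min(-33, 47, -17, -25) = -33
K (Ines): min(42, -25, 29) = -25
L (Ines): min(32, -41, -37) = -41
M (Ines): min(47, 37) = 37
C (Farouk): max(-33, -25, -41, 37) = 37
Root (Ines): min(-18, 16, 37) = -18
At Root, Ines picks A (lowest: -18).
At A, Farouk picks E (highest: -18).
At E, Ines picks t6 (lowest: -18).
Terminal value -18.

Root -> A -> E -> t6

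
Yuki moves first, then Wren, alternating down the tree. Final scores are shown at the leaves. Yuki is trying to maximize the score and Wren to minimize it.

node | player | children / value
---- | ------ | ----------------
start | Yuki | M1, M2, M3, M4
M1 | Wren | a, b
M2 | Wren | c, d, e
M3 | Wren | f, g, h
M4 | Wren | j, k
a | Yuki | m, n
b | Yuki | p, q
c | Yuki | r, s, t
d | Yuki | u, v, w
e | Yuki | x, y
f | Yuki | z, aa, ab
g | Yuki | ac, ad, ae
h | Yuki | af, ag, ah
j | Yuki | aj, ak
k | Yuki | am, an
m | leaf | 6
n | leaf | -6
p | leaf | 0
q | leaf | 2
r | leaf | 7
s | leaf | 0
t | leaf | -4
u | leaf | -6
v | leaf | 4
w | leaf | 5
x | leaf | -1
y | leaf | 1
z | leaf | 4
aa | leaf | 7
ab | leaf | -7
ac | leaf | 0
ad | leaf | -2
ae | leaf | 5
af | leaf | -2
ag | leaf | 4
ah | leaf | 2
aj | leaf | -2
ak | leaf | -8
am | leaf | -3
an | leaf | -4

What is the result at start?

a (Yuki): max(6, -6) = 6
b (Yuki): max(0, 2) = 2
M1 (Wren): min(6, 2) = 2
c (Yuki): max(7, 0, -4) = 7
d (Yuki): max(-6, 4, 5) = 5
e (Yuki): max(-1, 1) = 1
M2 (Wren): min(7, 5, 1) = 1
f (Yuki): max(4, 7, -7) = 7
g (Yuki): max(0, -2, 5) = 5
h (Yuki): max(-2, 4, 2) = 4
M3 (Wren): min(7, 5, 4) = 4
j (Yuki): max(-2, -8) = -2
k (Yuki): max(-3, -4) = -3
M4 (Wren): min(-2, -3) = -3
start (Yuki): max(2, 1, 4, -3) = 4

4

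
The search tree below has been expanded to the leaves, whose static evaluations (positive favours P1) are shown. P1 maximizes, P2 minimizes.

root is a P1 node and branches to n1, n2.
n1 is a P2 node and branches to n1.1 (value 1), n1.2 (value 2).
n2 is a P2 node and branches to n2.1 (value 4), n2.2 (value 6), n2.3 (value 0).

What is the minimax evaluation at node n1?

1

n1 (P2): min(1, 2) = 1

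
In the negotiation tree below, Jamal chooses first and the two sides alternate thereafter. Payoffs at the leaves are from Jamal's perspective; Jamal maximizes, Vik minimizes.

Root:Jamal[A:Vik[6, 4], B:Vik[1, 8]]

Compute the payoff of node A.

4

A (Vik): min(6, 4) = 4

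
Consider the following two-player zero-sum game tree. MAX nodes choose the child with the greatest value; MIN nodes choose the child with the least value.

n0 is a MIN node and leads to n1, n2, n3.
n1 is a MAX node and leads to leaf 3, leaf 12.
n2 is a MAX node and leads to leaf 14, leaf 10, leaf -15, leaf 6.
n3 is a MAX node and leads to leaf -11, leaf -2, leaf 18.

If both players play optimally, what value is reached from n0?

12

n1 (MAX): max(3, 12) = 12
n2 (MAX): max(14, 10, -15, 6) = 14
n3 (MAX): max(-11, -2, 18) = 18
n0 (MIN): min(12, 14, 18) = 12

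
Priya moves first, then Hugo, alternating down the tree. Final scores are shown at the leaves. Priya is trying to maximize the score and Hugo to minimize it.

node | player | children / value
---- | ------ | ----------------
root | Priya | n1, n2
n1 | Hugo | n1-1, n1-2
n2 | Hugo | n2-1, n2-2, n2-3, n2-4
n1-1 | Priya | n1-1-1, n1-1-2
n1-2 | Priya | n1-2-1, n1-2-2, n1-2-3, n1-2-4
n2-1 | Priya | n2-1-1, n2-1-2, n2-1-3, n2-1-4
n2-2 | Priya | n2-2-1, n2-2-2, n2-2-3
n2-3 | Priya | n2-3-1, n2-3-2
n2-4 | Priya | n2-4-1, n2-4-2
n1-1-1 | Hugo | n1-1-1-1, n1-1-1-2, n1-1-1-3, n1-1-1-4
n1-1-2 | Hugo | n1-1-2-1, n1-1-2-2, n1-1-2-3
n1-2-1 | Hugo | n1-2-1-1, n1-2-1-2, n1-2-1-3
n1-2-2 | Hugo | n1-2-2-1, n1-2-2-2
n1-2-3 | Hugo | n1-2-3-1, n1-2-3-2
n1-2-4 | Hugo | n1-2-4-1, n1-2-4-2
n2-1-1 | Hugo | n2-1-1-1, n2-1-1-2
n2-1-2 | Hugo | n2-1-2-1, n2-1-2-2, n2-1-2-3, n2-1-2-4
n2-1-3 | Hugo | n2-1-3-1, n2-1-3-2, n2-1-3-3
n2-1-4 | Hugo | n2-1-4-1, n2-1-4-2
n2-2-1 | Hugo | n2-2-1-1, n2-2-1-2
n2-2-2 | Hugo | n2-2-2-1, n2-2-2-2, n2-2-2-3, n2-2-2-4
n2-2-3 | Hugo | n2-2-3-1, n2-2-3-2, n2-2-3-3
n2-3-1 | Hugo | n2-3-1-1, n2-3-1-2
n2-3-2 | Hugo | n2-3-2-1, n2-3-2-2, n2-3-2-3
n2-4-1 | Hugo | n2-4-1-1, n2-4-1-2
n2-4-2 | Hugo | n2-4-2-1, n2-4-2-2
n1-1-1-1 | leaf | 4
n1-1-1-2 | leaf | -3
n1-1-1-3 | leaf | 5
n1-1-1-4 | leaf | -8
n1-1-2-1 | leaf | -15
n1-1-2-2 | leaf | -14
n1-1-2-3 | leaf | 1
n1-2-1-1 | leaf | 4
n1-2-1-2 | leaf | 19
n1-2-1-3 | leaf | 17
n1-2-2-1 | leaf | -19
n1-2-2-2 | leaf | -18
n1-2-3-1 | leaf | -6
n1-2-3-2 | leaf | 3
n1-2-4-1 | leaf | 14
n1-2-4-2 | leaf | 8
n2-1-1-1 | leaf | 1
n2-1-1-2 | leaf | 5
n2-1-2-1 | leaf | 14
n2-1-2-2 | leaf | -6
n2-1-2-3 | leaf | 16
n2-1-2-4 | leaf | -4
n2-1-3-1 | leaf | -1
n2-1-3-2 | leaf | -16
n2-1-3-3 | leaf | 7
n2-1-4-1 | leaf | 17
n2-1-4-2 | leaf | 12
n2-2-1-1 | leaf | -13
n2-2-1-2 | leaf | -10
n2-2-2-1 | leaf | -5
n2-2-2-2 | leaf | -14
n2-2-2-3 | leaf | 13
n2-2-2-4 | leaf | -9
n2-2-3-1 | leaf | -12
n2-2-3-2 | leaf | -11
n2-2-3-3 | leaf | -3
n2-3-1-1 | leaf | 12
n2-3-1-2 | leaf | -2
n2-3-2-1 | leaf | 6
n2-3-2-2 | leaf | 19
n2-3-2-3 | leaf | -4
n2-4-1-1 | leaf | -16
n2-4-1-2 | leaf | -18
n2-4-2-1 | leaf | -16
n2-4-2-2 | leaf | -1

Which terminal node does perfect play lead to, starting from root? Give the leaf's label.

n1-1-1 (Hugo): min(4, -3, 5, -8) = -8
n1-1-2 (Hugo): min(-15, -14, 1) = -15
n1-1 (Priya): max(-8, -15) = -8
n1-2-1 (Hugo): min(4, 19, 17) = 4
n1-2-2 (Hugo): min(-19, -18) = -19
n1-2-3 (Hugo): min(-6, 3) = -6
n1-2-4 (Hugo): min(14, 8) = 8
n1-2 (Priya): max(4, -19, -6, 8) = 8
n1 (Hugo): min(-8, 8) = -8
n2-1-1 (Hugo): min(1, 5) = 1
n2-1-2 (Hugo): min(14, -6, 16, -4) = -6
n2-1-3 (Hugo): min(-1, -16, 7) = -16
n2-1-4 (Hugo): min(17, 12) = 12
n2-1 (Priya): max(1, -6, -16, 12) = 12
n2-2-1 (Hugo): min(-13, -10) = -13
n2-2-2 (Hugo): min(-5, -14, 13, -9) = -14
n2-2-3 (Hugo): min(-12, -11, -3) = -12
n2-2 (Priya): max(-13, -14, -12) = -12
n2-3-1 (Hugo): min(12, -2) = -2
n2-3-2 (Hugo): min(6, 19, -4) = -4
n2-3 (Priya): max(-2, -4) = -2
n2-4-1 (Hugo): min(-16, -18) = -18
n2-4-2 (Hugo): min(-16, -1) = -16
n2-4 (Priya): max(-18, -16) = -16
n2 (Hugo): min(12, -12, -2, -16) = -16
root (Priya): max(-8, -16) = -8
At root, Priya picks n1 (highest: -8).
At n1, Hugo picks n1-1 (lowest: -8).
At n1-1, Priya picks n1-1-1 (highest: -8).
At n1-1-1, Hugo picks n1-1-1-4 (lowest: -8).
Terminal value -8.

n1-1-1-4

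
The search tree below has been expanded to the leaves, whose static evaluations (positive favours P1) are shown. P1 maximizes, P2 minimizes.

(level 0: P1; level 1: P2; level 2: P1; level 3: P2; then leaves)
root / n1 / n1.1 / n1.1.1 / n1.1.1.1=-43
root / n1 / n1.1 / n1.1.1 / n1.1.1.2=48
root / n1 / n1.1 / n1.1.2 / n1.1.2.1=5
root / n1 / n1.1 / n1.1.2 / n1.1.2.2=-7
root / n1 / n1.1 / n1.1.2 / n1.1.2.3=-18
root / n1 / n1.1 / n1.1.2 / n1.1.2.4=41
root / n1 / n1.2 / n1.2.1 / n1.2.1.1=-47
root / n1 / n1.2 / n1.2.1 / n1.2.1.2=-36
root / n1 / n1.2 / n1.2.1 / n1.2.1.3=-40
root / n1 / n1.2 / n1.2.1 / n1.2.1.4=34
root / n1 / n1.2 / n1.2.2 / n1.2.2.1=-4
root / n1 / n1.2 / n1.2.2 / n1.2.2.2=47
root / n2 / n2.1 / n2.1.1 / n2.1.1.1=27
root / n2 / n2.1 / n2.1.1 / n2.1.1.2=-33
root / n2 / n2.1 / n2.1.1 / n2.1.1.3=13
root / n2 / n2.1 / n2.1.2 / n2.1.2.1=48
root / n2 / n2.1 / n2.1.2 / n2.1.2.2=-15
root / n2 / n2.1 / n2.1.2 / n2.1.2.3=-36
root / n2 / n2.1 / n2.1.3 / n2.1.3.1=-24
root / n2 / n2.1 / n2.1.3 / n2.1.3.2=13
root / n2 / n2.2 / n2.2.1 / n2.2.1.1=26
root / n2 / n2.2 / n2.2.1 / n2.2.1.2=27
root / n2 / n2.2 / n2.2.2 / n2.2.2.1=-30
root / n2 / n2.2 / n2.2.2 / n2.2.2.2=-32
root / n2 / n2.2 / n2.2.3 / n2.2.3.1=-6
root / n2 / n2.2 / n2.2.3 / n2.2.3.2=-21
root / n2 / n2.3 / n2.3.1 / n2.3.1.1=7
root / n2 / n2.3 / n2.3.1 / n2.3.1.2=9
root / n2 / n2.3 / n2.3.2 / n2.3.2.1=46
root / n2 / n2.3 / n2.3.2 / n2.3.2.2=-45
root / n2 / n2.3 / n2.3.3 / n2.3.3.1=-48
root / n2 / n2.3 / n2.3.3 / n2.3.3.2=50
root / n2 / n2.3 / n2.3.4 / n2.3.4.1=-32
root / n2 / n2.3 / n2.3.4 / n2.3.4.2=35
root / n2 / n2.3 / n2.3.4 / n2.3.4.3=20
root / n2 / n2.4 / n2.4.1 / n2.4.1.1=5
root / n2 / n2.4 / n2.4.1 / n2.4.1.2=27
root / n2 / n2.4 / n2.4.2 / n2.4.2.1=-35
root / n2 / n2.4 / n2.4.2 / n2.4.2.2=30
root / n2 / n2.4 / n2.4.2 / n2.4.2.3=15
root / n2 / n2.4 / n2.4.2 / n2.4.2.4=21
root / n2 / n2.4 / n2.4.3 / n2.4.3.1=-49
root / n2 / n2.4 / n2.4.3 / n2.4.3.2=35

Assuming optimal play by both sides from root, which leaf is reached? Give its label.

n1.1.2.3

n1.1.1 (P2): min(-43, 48) = -43
n1.1.2 (P2): min(5, -7, -18, 41) = -18
n1.1 (P1): max(-43, -18) = -18
n1.2.1 (P2): min(-47, -36, -40, 34) = -47
n1.2.2 (P2): min(-4, 47) = -4
n1.2 (P1): max(-47, -4) = -4
n1 (P2): min(-18, -4) = -18
n2.1.1 (P2): min(27, -33, 13) = -33
n2.1.2 (P2): min(48, -15, -36) = -36
n2.1.3 (P2): min(-24, 13) = -24
n2.1 (P1): max(-33, -36, -24) = -24
n2.2.1 (P2): min(26, 27) = 26
n2.2.2 (P2): min(-30, -32) = -32
n2.2.3 (P2): min(-6, -21) = -21
n2.2 (P1): max(26, -32, -21) = 26
n2.3.1 (P2): min(7, 9) = 7
n2.3.2 (P2): min(46, -45) = -45
n2.3.3 (P2): min(-48, 50) = -48
n2.3.4 (P2): min(-32, 35, 20) = -32
n2.3 (P1): max(7, -45, -48, -32) = 7
n2.4.1 (P2): min(5, 27) = 5
n2.4.2 (P2): min(-35, 30, 15, 21) = -35
n2.4.3 (P2): min(-49, 35) = -49
n2.4 (P1): max(5, -35, -49) = 5
n2 (P2): min(-24, 26, 7, 5) = -24
root (P1): max(-18, -24) = -18
At root, P1 picks n1 (highest: -18).
At n1, P2 picks n1.1 (lowest: -18).
At n1.1, P1 picks n1.1.2 (highest: -18).
At n1.1.2, P2 picks n1.1.2.3 (lowest: -18).
Terminal value -18.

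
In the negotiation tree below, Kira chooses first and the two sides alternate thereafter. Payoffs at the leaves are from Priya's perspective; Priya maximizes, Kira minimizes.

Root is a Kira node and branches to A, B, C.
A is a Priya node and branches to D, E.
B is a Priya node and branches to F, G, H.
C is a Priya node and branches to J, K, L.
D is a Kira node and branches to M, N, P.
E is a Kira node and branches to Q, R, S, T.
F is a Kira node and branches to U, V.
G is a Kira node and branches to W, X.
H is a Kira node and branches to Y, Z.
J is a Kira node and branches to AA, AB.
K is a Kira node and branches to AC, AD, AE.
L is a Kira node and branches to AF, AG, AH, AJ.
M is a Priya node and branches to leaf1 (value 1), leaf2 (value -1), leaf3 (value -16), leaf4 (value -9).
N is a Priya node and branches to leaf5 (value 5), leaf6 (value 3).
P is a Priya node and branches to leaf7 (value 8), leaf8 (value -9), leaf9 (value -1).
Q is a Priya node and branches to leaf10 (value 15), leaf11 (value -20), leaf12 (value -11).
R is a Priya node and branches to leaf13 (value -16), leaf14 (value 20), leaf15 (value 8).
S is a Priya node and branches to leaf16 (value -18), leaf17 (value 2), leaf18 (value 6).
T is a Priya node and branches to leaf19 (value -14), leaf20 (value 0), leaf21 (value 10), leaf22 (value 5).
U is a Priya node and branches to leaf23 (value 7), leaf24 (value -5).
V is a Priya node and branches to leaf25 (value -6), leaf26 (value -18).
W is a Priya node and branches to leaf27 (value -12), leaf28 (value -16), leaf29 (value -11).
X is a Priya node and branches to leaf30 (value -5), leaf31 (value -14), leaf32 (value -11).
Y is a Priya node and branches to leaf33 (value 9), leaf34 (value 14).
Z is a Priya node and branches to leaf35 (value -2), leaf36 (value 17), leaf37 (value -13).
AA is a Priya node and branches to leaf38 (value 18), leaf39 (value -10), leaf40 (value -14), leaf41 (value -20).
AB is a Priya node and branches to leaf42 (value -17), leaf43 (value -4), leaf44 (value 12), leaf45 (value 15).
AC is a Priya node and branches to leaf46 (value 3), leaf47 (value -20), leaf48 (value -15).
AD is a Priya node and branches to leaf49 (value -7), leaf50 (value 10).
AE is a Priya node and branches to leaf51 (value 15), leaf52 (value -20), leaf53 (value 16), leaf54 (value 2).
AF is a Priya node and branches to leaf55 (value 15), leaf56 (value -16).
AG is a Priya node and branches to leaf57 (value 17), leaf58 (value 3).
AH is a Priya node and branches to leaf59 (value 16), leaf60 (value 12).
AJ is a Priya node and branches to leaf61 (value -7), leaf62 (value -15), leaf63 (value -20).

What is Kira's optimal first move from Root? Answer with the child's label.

A

M (Priya): max(1, -1, -16, -9) = 1
N (Priya): max(5, 3) = 5
P (Priya): max(8, -9, -1) = 8
D (Kira): min(1, 5, 8) = 1
Q (Priya): max(15, -20, -11) = 15
R (Priya): max(-16, 20, 8) = 20
S (Priya): max(-18, 2, 6) = 6
T (Priya): max(-14, 0, 10, 5) = 10
E (Kira): min(15, 20, 6, 10) = 6
A (Priya): max(1, 6) = 6
U (Priya): max(7, -5) = 7
V (Priya): max(-6, -18) = -6
F (Kira): min(7, -6) = -6
W (Priya): max(-12, -16, -11) = -11
X (Priya): max(-5, -14, -11) = -5
G (Kira): min(-11, -5) = -11
Y (Priya): max(9, 14) = 14
Z (Priya): max(-2, 17, -13) = 17
H (Kira): min(14, 17) = 14
B (Priya): max(-6, -11, 14) = 14
AA (Priya): max(18, -10, -14, -20) = 18
AB (Priya): max(-17, -4, 12, 15) = 15
J (Kira): min(18, 15) = 15
AC (Priya): max(3, -20, -15) = 3
AD (Priya): max(-7, 10) = 10
AE (Priya): max(15, -20, 16, 2) = 16
K (Kira): min(3, 10, 16) = 3
AF (Priya): max(15, -16) = 15
AG (Priya): max(17, 3) = 17
AH (Priya): max(16, 12) = 16
AJ (Priya): max(-7, -15, -20) = -7
L (Kira): min(15, 17, 16, -7) = -7
C (Priya): max(15, 3, -7) = 15
Root (Kira): min(6, 14, 15) = 6
Kira at Root wants the lowest of {A=6, B=14, C=15}, so chooses A.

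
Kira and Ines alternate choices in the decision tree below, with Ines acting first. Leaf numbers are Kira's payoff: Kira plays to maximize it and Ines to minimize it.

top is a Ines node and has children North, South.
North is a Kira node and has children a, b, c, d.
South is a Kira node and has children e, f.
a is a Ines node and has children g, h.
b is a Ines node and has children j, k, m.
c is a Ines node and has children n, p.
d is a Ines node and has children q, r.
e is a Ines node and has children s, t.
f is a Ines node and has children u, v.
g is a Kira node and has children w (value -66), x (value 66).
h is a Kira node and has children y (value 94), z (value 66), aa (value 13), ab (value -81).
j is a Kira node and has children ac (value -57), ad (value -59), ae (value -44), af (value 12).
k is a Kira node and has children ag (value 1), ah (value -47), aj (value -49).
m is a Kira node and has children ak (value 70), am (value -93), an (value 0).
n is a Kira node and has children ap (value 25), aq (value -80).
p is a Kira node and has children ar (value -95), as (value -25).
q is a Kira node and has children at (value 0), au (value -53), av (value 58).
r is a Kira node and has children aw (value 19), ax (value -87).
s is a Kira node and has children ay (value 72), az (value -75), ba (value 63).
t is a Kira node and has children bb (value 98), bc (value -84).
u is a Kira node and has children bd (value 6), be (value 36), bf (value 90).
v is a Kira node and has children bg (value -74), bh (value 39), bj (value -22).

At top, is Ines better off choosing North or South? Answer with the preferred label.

North

g (Kira): max(-66, 66) = 66
h (Kira): max(94, 66, 13, -81) = 94
a (Ines): min(66, 94) = 66
j (Kira): max(-57, -59, -44, 12) = 12
k (Kira): max(1, -47, -49) = 1
m (Kira): max(70, -93, 0) = 70
b (Ines): min(12, 1, 70) = 1
n (Kira): max(25, -80) = 25
p (Kira): max(-95, -25) = -25
c (Ines): min(25, -25) = -25
q (Kira): max(0, -53, 58) = 58
r (Kira): max(19, -87) = 19
d (Ines): min(58, 19) = 19
North (Kira): max(66, 1, -25, 19) = 66
s (Kira): max(72, -75, 63) = 72
t (Kira): max(98, -84) = 98
e (Ines): min(72, 98) = 72
u (Kira): max(6, 36, 90) = 90
v (Kira): max(-74, 39, -22) = 39
f (Ines): min(90, 39) = 39
South (Kira): max(72, 39) = 72
Ines prefers the lower value; North=66, South=72. North is better since 66 < 72.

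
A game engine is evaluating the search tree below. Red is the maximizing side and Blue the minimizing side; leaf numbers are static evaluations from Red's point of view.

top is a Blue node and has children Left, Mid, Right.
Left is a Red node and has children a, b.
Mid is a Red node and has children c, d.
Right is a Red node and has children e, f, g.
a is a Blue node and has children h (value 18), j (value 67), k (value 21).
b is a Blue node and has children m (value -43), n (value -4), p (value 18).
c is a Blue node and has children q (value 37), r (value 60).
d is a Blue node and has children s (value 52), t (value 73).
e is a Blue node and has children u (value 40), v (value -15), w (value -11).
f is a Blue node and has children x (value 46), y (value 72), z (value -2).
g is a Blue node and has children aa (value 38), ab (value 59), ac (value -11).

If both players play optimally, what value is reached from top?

a (Blue): min(18, 67, 21) = 18
b (Blue): min(-43, -4, 18) = -43
Left (Red): max(18, -43) = 18
c (Blue): min(37, 60) = 37
d (Blue): min(52, 73) = 52
Mid (Red): max(37, 52) = 52
e (Blue): min(40, -15, -11) = -15
f (Blue): min(46, 72, -2) = -2
g (Blue): min(38, 59, -11) = -11
Right (Red): max(-15, -2, -11) = -2
top (Blue): min(18, 52, -2) = -2

-2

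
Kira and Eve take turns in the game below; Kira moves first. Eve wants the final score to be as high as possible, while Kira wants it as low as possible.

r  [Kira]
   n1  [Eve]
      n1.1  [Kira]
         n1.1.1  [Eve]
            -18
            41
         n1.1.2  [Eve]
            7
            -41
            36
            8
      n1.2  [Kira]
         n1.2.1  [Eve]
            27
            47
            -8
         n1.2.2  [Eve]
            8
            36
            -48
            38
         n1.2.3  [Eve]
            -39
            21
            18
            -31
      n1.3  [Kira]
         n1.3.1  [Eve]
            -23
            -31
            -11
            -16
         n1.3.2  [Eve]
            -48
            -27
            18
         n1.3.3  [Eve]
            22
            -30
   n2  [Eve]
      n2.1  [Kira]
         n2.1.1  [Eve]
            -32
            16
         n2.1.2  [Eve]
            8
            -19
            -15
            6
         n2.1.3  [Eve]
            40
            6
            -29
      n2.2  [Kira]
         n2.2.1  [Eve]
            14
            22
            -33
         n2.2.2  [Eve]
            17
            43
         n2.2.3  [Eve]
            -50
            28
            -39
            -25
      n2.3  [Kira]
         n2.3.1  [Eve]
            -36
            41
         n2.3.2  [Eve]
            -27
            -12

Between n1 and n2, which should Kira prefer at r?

n2

n1.1.1 (Eve): max(-18, 41) = 41
n1.1.2 (Eve): max(7, -41, 36, 8) = 36
n1.1 (Kira): min(41, 36) = 36
n1.2.1 (Eve): max(27, 47, -8) = 47
n1.2.2 (Eve): max(8, 36, -48, 38) = 38
n1.2.3 (Eve): max(-39, 21, 18, -31) = 21
n1.2 (Kira): min(47, 38, 21) = 21
n1.3.1 (Eve): max(-23, -31, -11, -16) = -11
n1.3.2 (Eve): max(-48, -27, 18) = 18
n1.3.3 (Eve): max(22, -30) = 22
n1.3 (Kira): min(-11, 18, 22) = -11
n1 (Eve): max(36, 21, -11) = 36
n2.1.1 (Eve): max(-32, 16) = 16
n2.1.2 (Eve): max(8, -19, -15, 6) = 8
n2.1.3 (Eve): max(40, 6, -29) = 40
n2.1 (Kira): min(16, 8, 40) = 8
n2.2.1 (Eve): max(14, 22, -33) = 22
n2.2.2 (Eve): max(17, 43) = 43
n2.2.3 (Eve): max(-50, 28, -39, -25) = 28
n2.2 (Kira): min(22, 43, 28) = 22
n2.3.1 (Eve): max(-36, 41) = 41
n2.3.2 (Eve): max(-27, -12) = -12
n2.3 (Kira): min(41, -12) = -12
n2 (Eve): max(8, 22, -12) = 22
Kira prefers the lower value; n1=36, n2=22. n2 is better since 22 < 36.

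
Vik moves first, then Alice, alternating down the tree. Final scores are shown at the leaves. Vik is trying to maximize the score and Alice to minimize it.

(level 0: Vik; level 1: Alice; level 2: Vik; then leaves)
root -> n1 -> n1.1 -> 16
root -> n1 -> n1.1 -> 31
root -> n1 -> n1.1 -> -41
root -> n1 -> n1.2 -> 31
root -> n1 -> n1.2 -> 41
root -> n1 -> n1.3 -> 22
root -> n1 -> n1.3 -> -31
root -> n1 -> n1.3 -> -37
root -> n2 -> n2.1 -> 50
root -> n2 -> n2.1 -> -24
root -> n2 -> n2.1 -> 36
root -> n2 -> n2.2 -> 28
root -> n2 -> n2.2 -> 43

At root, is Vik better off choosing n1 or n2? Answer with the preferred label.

n2

n1.1 (Vik): max(16, 31, -41) = 31
n1.2 (Vik): max(31, 41) = 41
n1.3 (Vik): max(22, -31, -37) = 22
n1 (Alice): min(31, 41, 22) = 22
n2.1 (Vik): max(50, -24, 36) = 50
n2.2 (Vik): max(28, 43) = 43
n2 (Alice): min(50, 43) = 43
Vik prefers the higher value; n1=22, n2=43. n2 is better since 43 > 22.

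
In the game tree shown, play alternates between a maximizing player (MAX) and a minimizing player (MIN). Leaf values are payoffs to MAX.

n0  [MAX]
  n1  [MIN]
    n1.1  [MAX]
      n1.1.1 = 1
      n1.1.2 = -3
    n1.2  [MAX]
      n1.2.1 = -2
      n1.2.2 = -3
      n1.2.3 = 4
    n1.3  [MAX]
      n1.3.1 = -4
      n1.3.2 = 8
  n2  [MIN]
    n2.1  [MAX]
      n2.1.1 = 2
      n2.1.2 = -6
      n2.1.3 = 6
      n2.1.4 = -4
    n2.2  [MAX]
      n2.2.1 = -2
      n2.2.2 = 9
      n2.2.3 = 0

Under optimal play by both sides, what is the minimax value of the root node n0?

n1.1 (MAX): max(1, -3) = 1
n1.2 (MAX): max(-2, -3, 4) = 4
n1.3 (MAX): max(-4, 8) = 8
n1 (MIN): min(1, 4, 8) = 1
n2.1 (MAX): max(2, -6, 6, -4) = 6
n2.2 (MAX): max(-2, 9, 0) = 9
n2 (MIN): min(6, 9) = 6
n0 (MAX): max(1, 6) = 6

6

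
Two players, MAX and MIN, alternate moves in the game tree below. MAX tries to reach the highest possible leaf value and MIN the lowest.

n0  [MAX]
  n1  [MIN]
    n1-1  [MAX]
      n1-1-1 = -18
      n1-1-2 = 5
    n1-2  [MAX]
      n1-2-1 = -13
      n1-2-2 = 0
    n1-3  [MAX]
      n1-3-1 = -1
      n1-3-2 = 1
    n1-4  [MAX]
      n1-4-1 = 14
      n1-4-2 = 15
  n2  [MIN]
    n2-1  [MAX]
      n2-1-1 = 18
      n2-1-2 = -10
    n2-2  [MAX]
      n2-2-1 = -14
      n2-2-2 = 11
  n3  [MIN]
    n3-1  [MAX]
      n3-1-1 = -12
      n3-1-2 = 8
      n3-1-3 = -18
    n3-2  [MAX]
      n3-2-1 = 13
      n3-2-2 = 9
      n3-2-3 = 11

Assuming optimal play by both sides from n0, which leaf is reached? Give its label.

n2-2-2

n1-1 (MAX): max(-18, 5) = 5
n1-2 (MAX): max(-13, 0) = 0
n1-3 (MAX): max(-1, 1) = 1
n1-4 (MAX): max(14, 15) = 15
n1 (MIN): min(5, 0, 1, 15) = 0
n2-1 (MAX): max(18, -10) = 18
n2-2 (MAX): max(-14, 11) = 11
n2 (MIN): min(18, 11) = 11
n3-1 (MAX): max(-12, 8, -18) = 8
n3-2 (MAX): max(13, 9, 11) = 13
n3 (MIN): min(8, 13) = 8
n0 (MAX): max(0, 11, 8) = 11
At n0, MAX picks n2 (highest: 11).
At n2, MIN picks n2-2 (lowest: 11).
At n2-2, MAX picks n2-2-2 (highest: 11).
Terminal value 11.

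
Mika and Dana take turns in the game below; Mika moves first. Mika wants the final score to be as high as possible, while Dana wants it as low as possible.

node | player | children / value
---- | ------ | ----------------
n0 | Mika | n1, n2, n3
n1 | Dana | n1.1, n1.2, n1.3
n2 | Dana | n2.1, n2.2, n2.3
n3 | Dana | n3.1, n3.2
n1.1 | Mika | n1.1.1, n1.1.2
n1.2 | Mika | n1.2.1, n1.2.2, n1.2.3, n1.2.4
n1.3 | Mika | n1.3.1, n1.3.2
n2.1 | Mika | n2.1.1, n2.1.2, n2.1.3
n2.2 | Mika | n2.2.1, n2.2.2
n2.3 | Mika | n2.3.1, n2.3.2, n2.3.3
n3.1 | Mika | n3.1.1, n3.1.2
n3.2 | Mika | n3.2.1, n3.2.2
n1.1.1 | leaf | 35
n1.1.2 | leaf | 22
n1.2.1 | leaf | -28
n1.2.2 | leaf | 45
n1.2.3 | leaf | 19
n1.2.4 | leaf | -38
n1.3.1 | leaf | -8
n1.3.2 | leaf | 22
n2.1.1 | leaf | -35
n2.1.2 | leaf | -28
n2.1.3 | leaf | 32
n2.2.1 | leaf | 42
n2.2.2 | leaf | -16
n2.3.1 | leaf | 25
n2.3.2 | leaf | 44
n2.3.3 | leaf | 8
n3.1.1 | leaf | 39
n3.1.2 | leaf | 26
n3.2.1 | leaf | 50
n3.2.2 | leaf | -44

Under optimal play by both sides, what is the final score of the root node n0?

n1.1 (Mika): max(35, 22) = 35
n1.2 (Mika): max(-28, 45, 19, -38) = 45
n1.3 (Mika): max(-8, 22) = 22
n1 (Dana): min(35, 45, 22) = 22
n2.1 (Mika): max(-35, -28, 32) = 32
n2.2 (Mika): max(42, -16) = 42
n2.3 (Mika): max(25, 44, 8) = 44
n2 (Dana): min(32, 42, 44) = 32
n3.1 (Mika): max(39, 26) = 39
n3.2 (Mika): max(50, -44) = 50
n3 (Dana): min(39, 50) = 39
n0 (Mika): max(22, 32, 39) = 39

39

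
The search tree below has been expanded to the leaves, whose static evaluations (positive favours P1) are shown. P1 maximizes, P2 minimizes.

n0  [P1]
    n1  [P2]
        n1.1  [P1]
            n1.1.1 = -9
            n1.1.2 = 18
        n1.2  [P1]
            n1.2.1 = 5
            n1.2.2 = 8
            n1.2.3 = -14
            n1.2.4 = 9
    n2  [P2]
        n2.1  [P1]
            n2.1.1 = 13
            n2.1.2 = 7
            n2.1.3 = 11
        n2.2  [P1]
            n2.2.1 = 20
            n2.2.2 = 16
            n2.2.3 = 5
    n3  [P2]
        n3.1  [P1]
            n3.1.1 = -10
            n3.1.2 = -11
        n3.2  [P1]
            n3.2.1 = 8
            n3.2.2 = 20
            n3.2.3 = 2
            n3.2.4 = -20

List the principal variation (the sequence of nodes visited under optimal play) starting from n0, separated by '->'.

n0 -> n2 -> n2.1 -> n2.1.1

n1.1 (P1): max(-9, 18) = 18
n1.2 (P1): max(5, 8, -14, 9) = 9
n1 (P2): min(18, 9) = 9
n2.1 (P1): max(13, 7, 11) = 13
n2.2 (P1): max(20, 16, 5) = 20
n2 (P2): min(13, 20) = 13
n3.1 (P1): max(-10, -11) = -10
n3.2 (P1): max(8, 20, 2, -20) = 20
n3 (P2): min(-10, 20) = -10
n0 (P1): max(9, 13, -10) = 13
At n0, P1 picks n2 (highest: 13).
At n2, P2 picks n2.1 (lowest: 13).
At n2.1, P1 picks n2.1.1 (highest: 13).
Terminal value 13.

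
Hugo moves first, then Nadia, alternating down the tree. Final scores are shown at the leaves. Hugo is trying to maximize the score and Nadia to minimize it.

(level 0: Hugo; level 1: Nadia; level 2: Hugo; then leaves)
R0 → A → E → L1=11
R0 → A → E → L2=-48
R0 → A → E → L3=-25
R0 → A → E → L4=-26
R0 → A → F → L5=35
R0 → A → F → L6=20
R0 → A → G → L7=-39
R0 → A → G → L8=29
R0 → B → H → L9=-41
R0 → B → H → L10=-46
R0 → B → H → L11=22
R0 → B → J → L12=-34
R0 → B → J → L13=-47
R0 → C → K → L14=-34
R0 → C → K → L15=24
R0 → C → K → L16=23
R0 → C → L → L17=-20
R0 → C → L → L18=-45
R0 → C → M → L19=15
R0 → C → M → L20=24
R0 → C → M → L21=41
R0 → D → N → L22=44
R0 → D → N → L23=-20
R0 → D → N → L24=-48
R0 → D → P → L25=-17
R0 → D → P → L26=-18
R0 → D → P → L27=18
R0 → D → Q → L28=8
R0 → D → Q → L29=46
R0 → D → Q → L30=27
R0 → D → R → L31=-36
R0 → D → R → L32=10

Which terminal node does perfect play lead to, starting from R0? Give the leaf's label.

E (Hugo): max(11, -48, -25, -26) = 11
F (Hugo): max(35, 20) = 35
G (Hugo): max(-39, 29) = 29
A (Nadia): min(11, 35, 29) = 11
H (Hugo): max(-41, -46, 22) = 22
J (Hugo): max(-34, -47) = -34
B (Nadia): min(22, -34) = -34
K (Hugo): max(-34, 24, 23) = 24
L (Hugo): max(-20, -45) = -20
M (Hugo): max(15, 24, 41) = 41
C (Nadia): min(24, -20, 41) = -20
N (Hugo): max(44, -20, -48) = 44
P (Hugo): max(-17, -18, 18) = 18
Q (Hugo): max(8, 46, 27) = 46
R (Hugo): max(-36, 10) = 10
D (Nadia): min(44, 18, 46, 10) = 10
R0 (Hugo): max(11, -34, -20, 10) = 11
At R0, Hugo picks A (highest: 11).
At A, Nadia picks E (lowest: 11).
At E, Hugo picks L1 (highest: 11).
Terminal value 11.

L1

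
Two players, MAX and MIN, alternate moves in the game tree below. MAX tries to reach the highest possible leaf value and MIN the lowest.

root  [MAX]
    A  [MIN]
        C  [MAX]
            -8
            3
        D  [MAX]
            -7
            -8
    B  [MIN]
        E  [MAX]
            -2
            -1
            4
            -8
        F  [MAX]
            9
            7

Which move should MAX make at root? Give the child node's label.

C (MAX): max(-8, 3) = 3
D (MAX): max(-7, -8) = -7
A (MIN): min(3, -7) = -7
E (MAX): max(-2, -1, 4, -8) = 4
F (MAX): max(9, 7) = 9
B (MIN): min(4, 9) = 4
root (MAX): max(-7, 4) = 4
MAX at root wants the highest of {A=-7, B=4}, so chooses B.

B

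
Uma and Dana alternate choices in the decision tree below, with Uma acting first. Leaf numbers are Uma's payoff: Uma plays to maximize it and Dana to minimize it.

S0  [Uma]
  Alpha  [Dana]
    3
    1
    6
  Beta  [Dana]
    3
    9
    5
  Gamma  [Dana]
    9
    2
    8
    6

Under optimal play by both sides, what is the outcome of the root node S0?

3

Alpha (Dana): min(3, 1, 6) = 1
Beta (Dana): min(3, 9, 5) = 3
Gamma (Dana): min(9, 2, 8, 6) = 2
S0 (Uma): max(1, 3, 2) = 3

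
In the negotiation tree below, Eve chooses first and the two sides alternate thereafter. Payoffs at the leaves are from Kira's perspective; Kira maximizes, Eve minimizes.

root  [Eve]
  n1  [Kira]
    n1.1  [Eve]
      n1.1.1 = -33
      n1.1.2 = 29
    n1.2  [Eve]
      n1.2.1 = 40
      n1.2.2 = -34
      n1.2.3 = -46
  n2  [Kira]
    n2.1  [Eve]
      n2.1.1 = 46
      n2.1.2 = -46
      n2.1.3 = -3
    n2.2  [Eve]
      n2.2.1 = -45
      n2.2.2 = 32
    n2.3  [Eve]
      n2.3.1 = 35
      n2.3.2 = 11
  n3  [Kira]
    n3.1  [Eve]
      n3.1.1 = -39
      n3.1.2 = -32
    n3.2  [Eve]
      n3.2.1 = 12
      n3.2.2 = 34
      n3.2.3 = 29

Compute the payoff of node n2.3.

11

n2.3 (Eve): min(35, 11) = 11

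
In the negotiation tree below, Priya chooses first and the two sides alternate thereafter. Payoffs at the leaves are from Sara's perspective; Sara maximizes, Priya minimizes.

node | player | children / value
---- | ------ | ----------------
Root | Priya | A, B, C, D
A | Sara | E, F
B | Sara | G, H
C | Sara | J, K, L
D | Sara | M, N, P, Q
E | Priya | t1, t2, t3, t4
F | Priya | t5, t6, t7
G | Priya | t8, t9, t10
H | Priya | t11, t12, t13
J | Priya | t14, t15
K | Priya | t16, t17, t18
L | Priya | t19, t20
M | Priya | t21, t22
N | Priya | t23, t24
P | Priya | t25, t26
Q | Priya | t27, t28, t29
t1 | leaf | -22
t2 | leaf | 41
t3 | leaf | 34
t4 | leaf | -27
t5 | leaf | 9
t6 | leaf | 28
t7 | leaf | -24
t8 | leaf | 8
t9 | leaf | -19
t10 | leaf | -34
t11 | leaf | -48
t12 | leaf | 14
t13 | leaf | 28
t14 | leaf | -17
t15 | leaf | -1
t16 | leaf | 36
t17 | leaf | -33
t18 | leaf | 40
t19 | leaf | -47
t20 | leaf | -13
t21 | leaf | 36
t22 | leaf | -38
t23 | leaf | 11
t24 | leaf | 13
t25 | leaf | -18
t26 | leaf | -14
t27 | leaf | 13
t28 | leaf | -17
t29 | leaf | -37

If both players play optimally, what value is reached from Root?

E (Priya): min(-22, 41, 34, -27) = -27
F (Priya): min(9, 28, -24) = -24
A (Sara): max(-27, -24) = -24
G (Priya): min(8, -19, -34) = -34
H (Priya): min(-48, 14, 28) = -48
B (Sara): max(-34, -48) = -34
J (Priya): min(-17, -1) = -17
K (Priya): min(36, -33, 40) = -33
L (Priya): min(-47, -13) = -47
C (Sara): max(-17, -33, -47) = -17
M (Priya): min(36, -38) = -38
N (Priya): min(11, 13) = 11
P (Priya): min(-18, -14) = -18
Q (Priya): min(13, -17, -37) = -37
D (Sara): max(-38, 11, -18, -37) = 11
Root (Priya): min(-24, -34, -17, 11) = -34

-34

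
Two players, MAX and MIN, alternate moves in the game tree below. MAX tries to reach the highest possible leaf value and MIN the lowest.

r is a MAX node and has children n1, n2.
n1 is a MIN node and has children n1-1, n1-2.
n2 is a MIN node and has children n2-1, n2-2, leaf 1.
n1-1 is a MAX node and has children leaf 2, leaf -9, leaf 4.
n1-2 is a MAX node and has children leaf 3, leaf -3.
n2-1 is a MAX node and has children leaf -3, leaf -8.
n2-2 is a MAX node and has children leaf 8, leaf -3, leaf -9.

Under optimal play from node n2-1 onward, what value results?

-3

n2-1 (MAX): max(-3, -8) = -3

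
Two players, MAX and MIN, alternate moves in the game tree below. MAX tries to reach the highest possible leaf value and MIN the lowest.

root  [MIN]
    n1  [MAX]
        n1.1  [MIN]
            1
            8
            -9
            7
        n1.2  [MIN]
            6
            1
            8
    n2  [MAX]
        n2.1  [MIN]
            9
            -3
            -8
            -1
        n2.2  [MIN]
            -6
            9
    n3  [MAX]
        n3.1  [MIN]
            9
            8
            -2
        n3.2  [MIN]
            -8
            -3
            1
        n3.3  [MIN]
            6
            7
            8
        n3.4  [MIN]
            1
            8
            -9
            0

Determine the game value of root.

-6

n1.1 (MIN): min(1, 8, -9, 7) = -9
n1.2 (MIN): min(6, 1, 8) = 1
n1 (MAX): max(-9, 1) = 1
n2.1 (MIN): min(9, -3, -8, -1) = -8
n2.2 (MIN): min(-6, 9) = -6
n2 (MAX): max(-8, -6) = -6
n3.1 (MIN): min(9, 8, -2) = -2
n3.2 (MIN): min(-8, -3, 1) = -8
n3.3 (MIN): min(6, 7, 8) = 6
n3.4 (MIN): min(1, 8, -9, 0) = -9
n3 (MAX): max(-2, -8, 6, -9) = 6
root (MIN): min(1, -6, 6) = -6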